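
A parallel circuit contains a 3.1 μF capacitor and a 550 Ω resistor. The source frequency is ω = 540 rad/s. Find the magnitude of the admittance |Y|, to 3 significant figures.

2.47 mS

X_C = 1/(ωC) = 597 Ω
Parallel: admittances add. Y = 1/R + jωC
Y = (0.00182 + j0.00167) S
|Y| = 0.00247 S → |Z| = 1/|Y| = 405 Ω, ∠Z = −∠Y = -42.6°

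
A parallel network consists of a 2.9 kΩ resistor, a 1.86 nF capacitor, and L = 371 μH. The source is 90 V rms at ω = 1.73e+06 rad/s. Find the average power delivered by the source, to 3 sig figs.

2.79 W

X_L = ωL = 642 Ω
X_C = 1/(ωC) = 311 Ω
Parallel: admittances add. Y = 1/R + 1/(jωL) + jωC
Y = (0.000345 + j0.00166) S
|Y| = 0.00170 S → |Z| = 1/|Y| = 590 Ω, ∠Z = −∠Y = -78.3°
I = V/|Z| = 153 mA
P = VI cos φ = 90 × 0.153 × cos(-78.3°) = 2.79 W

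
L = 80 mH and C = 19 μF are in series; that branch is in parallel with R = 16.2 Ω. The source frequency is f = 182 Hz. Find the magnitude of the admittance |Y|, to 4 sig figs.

65.53 mS

ω = 2πf = 1144 rad/s
X_L = ωL = 91.48 Ω
X_C = 1/(ωC) = 46.03 Ω
Branch 1: Z₁ = R = 16.20 Ω
Branch 2 (series LC): Z₂ = j(X_L − X_C) = j45.46 Ω
Parallel: Z = Z₁Z₂/(Z₁+Z₂), |Z| = 15.26 Ω, ∠Z = 19.61°
|Y| = 1/|Z| = 65.53 mS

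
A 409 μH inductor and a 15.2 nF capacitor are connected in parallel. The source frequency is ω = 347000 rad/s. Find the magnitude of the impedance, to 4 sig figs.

564.4 Ω

X_L = ωL = 141.9 Ω
X_C = 1/(ωC) = 189.6 Ω
Parallel: admittances add. Y = 1/(jωL) + jωC
Y = (0 − j0.001772) S
|Y| = 0.001772 S → |Z| = 1/|Y| = 564.4 Ω, ∠Z = −∠Y = 90.00°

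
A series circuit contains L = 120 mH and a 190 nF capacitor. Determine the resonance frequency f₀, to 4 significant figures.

1.054 kHz

ω₀ = 1/√(LC) = 1/√(0.12 × 1.9e-07) = 6623 rad/s
f₀ = ω₀/(2π) = 1.054 kHz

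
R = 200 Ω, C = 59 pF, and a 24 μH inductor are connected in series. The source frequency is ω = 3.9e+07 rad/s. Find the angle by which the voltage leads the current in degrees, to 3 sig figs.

X_L = ωL = 936 Ω
X_C = 1/(ωC) = 435 Ω
Net reactance X = X_L − X_C = 501 Ω
Z = 200 + j501 Ω
|Z| = √(200² + 501²) = 540 Ω
∠Z = arctan(501/200) = 68.3°

68.3°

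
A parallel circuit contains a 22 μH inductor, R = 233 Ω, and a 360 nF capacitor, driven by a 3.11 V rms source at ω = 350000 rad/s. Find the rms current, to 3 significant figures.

X_L = ωL = 7.70 Ω
X_C = 1/(ωC) = 7.94 Ω
Parallel: admittances add. Y = 1/R + 1/(jωL) + jωC
Y = (0.00429 − j0.00387) S
|Y| = 0.00578 S → |Z| = 1/|Y| = 173 Ω, ∠Z = −∠Y = 42.0°
I = V/|Z| = 3.11/173 = 18.0 mA

18.0 mA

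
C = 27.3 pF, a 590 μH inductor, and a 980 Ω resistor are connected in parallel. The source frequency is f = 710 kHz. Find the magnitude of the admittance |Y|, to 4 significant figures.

1.053 mS

ω = 2πf = 4.461e+06 rad/s
X_L = ωL = 2632 Ω
X_C = 1/(ωC) = 8211 Ω
Parallel: admittances add. Y = 1/R + 1/(jωL) + jωC
Y = (0.001020 − j0.0002581) S
|Y| = 0.001053 S → |Z| = 1/|Y| = 950.1 Ω, ∠Z = −∠Y = 14.20°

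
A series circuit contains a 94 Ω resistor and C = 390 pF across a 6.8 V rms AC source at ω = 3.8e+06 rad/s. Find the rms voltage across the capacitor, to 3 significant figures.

6.73 V

X_C = 1/(ωC) = 675 Ω
Z = 94.0 − j675 Ω
|Z| = √(94.0² + 675²) = 681 Ω
I = V/|Z| = 9.98 mA
V_C = I·|Z_C| = 0.00998 × 675 = 6.73 V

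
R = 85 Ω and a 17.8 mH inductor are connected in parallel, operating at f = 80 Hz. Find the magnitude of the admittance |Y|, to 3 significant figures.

ω = 2πf = 502.7 rad/s
X_L = ωL = 8.95 Ω
Parallel: admittances add. Y = 1/R + 1/(jωL)
Y = (0.0118 − j0.112) S
|Y| = 0.112 S → |Z| = 1/|Y| = 8.90 Ω, ∠Z = −∠Y = 84.0°

112 mS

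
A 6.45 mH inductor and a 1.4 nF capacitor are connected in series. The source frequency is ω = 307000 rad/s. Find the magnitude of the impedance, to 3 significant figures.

347 Ω

X_L = ωL = 1980 Ω
X_C = 1/(ωC) = 2330 Ω
Net reactance X = X_L − X_C = -347 Ω
Z = − j347 Ω
|Z| = √(0² + 347²) = 347 Ω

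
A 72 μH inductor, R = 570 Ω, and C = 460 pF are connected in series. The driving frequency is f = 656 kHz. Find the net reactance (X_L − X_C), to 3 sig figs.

-231 Ω

ω = 2πf = 4.122e+06 rad/s
X_L = ωL = 297 Ω
X_C = 1/(ωC) = 527 Ω
X = 297 − 527 = -231 Ω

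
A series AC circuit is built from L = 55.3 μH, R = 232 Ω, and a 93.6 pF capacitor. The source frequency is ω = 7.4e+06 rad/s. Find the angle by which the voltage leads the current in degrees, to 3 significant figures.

-77.4°

X_L = ωL = 409 Ω
X_C = 1/(ωC) = 1440 Ω
Net reactance X = X_L − X_C = -1030 Ω
Z = 232 − j1030 Ω
|Z| = √(232² + 1030²) = 1060 Ω
∠Z = arctan(-1030/232) = -77.4°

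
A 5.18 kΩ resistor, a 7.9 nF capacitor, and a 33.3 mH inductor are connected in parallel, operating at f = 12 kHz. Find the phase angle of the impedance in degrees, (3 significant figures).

-45.6°

ω = 2πf = 75400 rad/s
X_L = ωL = 2510 Ω
X_C = 1/(ωC) = 1680 Ω
Parallel: admittances add. Y = 1/R + 1/(jωL) + jωC
Y = (0.000193 + j0.000197) S
|Y| = 0.000276 S → |Z| = 1/|Y| = 3620 Ω, ∠Z = −∠Y = -45.6°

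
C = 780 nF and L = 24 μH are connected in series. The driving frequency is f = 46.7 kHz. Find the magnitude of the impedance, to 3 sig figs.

2.67 Ω

ω = 2πf = 293400 rad/s
X_L = ωL = 7.04 Ω
X_C = 1/(ωC) = 4.37 Ω
Net reactance X = X_L − X_C = 2.67 Ω
Z = j2.67 Ω
|Z| = √(0² + 2.67²) = 2.67 Ω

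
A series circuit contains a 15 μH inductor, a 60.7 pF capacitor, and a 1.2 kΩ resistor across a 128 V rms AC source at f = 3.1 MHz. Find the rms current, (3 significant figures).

96.9 mA

ω = 2πf = 1.948e+07 rad/s
X_L = ωL = 292 Ω
X_C = 1/(ωC) = 846 Ω
Net reactance X = X_L − X_C = -554 Ω
Z = 1200 − j554 Ω
|Z| = √(1200² + 554²) = 1320 Ω
I = V/|Z| = 128/1320 = 96.9 mA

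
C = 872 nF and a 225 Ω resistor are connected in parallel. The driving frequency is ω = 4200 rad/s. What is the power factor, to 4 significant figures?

X_C = 1/(ωC) = 273.0 Ω
Parallel: admittances add. Y = 1/R + jωC
Y = (0.004444 + j0.003662) S
|Y| = 0.005759 S → |Z| = 1/|Y| = 173.6 Ω, ∠Z = −∠Y = -39.49°
cos φ = cos(-39.49°) = 0.7717

0.7717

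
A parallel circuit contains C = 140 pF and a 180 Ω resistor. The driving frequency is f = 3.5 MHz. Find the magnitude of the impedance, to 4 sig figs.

ω = 2πf = 2.199e+07 rad/s
X_C = 1/(ωC) = 324.8 Ω
Parallel: admittances add. Y = 1/R + jωC
Y = (0.005556 + j0.003079) S
|Y| = 0.006352 S → |Z| = 1/|Y| = 157.4 Ω, ∠Z = −∠Y = -28.99°

157.4 Ω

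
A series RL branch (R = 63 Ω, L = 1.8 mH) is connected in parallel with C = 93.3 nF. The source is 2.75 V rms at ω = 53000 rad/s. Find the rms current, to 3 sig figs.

14.8 mA

X_L = ωL = 95.4 Ω
X_C = 1/(ωC) = 202 Ω
Branch 1 (R+jX_L): Z₁ = 63.0 + j95.4 Ω, |Z₁| = 114 Ω
Branch 2 (−jX_C): Z₂ = −j202 Ω
Parallel: Z = Z₁Z₂/(Z₁+Z₂), |Z| = 186 Ω, ∠Z = 26.0°
I = V/|Z| = 2.75/186 = 14.8 mA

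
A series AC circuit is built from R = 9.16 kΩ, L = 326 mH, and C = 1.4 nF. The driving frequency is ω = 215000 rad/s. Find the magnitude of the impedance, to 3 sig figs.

67400 Ω

X_L = ωL = 70100 Ω
X_C = 1/(ωC) = 3320 Ω
Net reactance X = X_L − X_C = 66800 Ω
Z = 9160 + j66800 Ω
|Z| = √(9160² + 66800²) = 67400 Ω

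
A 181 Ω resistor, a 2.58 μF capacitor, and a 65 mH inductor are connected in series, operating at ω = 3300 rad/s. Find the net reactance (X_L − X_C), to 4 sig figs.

97.05 Ω

X_L = ωL = 214.5 Ω
X_C = 1/(ωC) = 117.5 Ω
X = 214.5 − 117.5 = 97.05 Ω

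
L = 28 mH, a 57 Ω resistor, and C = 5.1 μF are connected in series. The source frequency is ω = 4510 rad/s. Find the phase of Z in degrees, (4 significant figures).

X_L = ωL = 126.3 Ω
X_C = 1/(ωC) = 43.48 Ω
Net reactance X = X_L − X_C = 82.80 Ω
Z = 57.00 + j82.80 Ω
|Z| = √(57.00² + 82.80²) = 100.5 Ω
∠Z = arctan(82.80/57.00) = 55.46°

55.46°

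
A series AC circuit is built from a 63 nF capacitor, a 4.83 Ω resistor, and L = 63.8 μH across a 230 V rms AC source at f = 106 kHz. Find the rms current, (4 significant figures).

11.93 A

ω = 2πf = 666000 rad/s
X_L = ωL = 42.49 Ω
X_C = 1/(ωC) = 23.83 Ω
Net reactance X = X_L − X_C = 18.66 Ω
Z = 4.830 + j18.66 Ω
|Z| = √(4.830² + 18.66²) = 19.27 Ω
I = V/|Z| = 230/19.27 = 11.93 A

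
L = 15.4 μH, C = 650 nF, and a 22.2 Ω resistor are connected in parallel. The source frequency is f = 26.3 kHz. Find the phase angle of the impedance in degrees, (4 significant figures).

81.04°

ω = 2πf = 165200 rad/s
X_L = ωL = 2.545 Ω
X_C = 1/(ωC) = 9.310 Ω
Parallel: admittances add. Y = 1/R + 1/(jωL) + jωC
Y = (0.04505 − j0.2855) S
|Y| = 0.2891 S → |Z| = 1/|Y| = 3.459 Ω, ∠Z = −∠Y = 81.04°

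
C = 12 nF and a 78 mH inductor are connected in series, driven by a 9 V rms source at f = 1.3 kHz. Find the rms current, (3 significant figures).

941 μA

ω = 2πf = 8168 rad/s
X_L = ωL = 637 Ω
X_C = 1/(ωC) = 10200 Ω
Net reactance X = X_L − X_C = -9570 Ω
Z = − j9570 Ω
|Z| = √(0² + 9570²) = 9570 Ω
I = V/|Z| = 9/9570 = 941 μA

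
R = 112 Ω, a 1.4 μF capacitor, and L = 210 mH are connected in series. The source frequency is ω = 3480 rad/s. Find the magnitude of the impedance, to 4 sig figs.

X_L = ωL = 730.8 Ω
X_C = 1/(ωC) = 205.3 Ω
Net reactance X = X_L − X_C = 525.5 Ω
Z = 112.0 + j525.5 Ω
|Z| = √(112.0² + 525.5²) = 537.3 Ω

537.3 Ω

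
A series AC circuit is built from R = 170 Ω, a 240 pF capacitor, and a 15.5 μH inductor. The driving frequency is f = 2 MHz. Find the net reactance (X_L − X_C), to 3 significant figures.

-137 Ω

ω = 2πf = 1.257e+07 rad/s
X_L = ωL = 195 Ω
X_C = 1/(ωC) = 332 Ω
X = 195 − 332 = -137 Ω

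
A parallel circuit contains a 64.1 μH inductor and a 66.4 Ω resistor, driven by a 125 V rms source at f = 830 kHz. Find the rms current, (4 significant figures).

ω = 2πf = 5.215e+06 rad/s
X_L = ωL = 334.3 Ω
Parallel: admittances add. Y = 1/R + 1/(jωL)
Y = (0.01506 − j0.002991) S
|Y| = 0.01535 S → |Z| = 1/|Y| = 65.13 Ω, ∠Z = −∠Y = 11.23°
I = V/|Z| = 125/65.13 = 1.919 A

1.919 A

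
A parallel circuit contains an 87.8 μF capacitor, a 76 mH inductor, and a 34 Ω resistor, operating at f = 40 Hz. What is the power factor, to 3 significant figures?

ω = 2πf = 251.3 rad/s
X_L = ωL = 19.1 Ω
X_C = 1/(ωC) = 45.3 Ω
Parallel: admittances add. Y = 1/R + 1/(jωL) + jωC
Y = (0.0294 − j0.0303) S
|Y| = 0.0422 S → |Z| = 1/|Y| = 23.7 Ω, ∠Z = −∠Y = 45.8°
cos φ = cos(45.8°) = 0.697

0.697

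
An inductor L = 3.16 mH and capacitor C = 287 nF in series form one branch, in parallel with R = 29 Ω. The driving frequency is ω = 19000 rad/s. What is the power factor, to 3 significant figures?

X_L = ωL = 60.0 Ω
X_C = 1/(ωC) = 183 Ω
Branch 1: Z₁ = R = 29.0 Ω
Branch 2 (series LC): Z₂ = j(X_L − X_C) = −j123 Ω
Parallel: Z = Z₁Z₂/(Z₁+Z₂), |Z| = 28.2 Ω, ∠Z = -13.2°
cos φ = cos(-13.2°) = 0.973

0.973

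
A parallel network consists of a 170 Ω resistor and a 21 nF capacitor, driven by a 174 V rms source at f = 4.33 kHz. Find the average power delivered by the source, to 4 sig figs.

178.1 W

ω = 2πf = 27210 rad/s
X_C = 1/(ωC) = 1750 Ω
Parallel: admittances add. Y = 1/R + jωC
Y = (0.005882 + j0.0005713) S
|Y| = 0.005910 S → |Z| = 1/|Y| = 169.2 Ω, ∠Z = −∠Y = -5.548°
I = V/|Z| = 1.028 A
P = VI cos φ = 174 × 1.028 × cos(-5.548°) = 178.1 W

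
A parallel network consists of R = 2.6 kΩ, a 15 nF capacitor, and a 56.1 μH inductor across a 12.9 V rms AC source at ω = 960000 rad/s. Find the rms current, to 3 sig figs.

54.0 mA

X_L = ωL = 53.9 Ω
X_C = 1/(ωC) = 69.4 Ω
Parallel: admittances add. Y = 1/R + 1/(jωL) + jωC
Y = (0.000385 − j0.00417) S
|Y| = 0.00419 S → |Z| = 1/|Y| = 239 Ω, ∠Z = −∠Y = 84.7°
I = V/|Z| = 12.9/239 = 54.0 mA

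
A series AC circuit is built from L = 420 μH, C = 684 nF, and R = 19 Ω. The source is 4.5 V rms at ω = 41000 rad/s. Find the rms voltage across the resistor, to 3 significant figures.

3.23 V

X_L = ωL = 17.2 Ω
X_C = 1/(ωC) = 35.7 Ω
Net reactance X = X_L − X_C = -18.4 Ω
Z = 19.0 − j18.4 Ω
|Z| = √(19.0² + 18.4²) = 26.5 Ω
I = V/|Z| = 170 mA
V_R = I·|Z_R| = 0.170 × 19.0 = 3.23 V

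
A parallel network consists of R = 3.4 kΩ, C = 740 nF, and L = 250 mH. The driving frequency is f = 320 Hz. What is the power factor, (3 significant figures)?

ω = 2πf = 2011 rad/s
X_L = ωL = 503 Ω
X_C = 1/(ωC) = 672 Ω
Parallel: admittances add. Y = 1/R + 1/(jωL) + jωC
Y = (0.000294 − j0.000502) S
|Y| = 0.000581 S → |Z| = 1/|Y| = 1720 Ω, ∠Z = −∠Y = 59.6°
cos φ = cos(59.6°) = 0.506

0.506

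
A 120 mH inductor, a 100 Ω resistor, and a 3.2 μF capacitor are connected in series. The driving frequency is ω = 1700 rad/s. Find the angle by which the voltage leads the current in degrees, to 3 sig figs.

11.4°

X_L = ωL = 204 Ω
X_C = 1/(ωC) = 184 Ω
Net reactance X = X_L − X_C = 20.2 Ω
Z = 100 + j20.2 Ω
|Z| = √(100² + 20.2²) = 102 Ω
∠Z = arctan(20.2/100) = 11.4°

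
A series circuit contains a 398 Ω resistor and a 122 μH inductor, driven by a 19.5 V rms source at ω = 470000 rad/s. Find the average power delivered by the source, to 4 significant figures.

X_L = ωL = 57.34 Ω
Z = 398.0 + j57.34 Ω
|Z| = √(398.0² + 57.34²) = 402.1 Ω
∠Z = arctan(57.34/398.0) = 8.198°
I = V/|Z| = 48.49 mA
P = VI cos φ = 19.5 × 0.04849 × cos(8.198°) = 936.0 mW

936.0 mW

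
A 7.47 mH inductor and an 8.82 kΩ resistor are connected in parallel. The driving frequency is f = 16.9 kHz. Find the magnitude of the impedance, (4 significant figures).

ω = 2πf = 106200 rad/s
X_L = ωL = 793.2 Ω
Parallel: admittances add. Y = 1/R + 1/(jωL)
Y = (0.0001134 − j0.001261) S
|Y| = 0.001266 S → |Z| = 1/|Y| = 790.0 Ω, ∠Z = −∠Y = 84.86°

790.0 Ω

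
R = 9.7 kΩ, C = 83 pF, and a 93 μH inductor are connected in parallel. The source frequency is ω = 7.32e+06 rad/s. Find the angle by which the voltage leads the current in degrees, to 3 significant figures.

83.2°

X_L = ωL = 681 Ω
X_C = 1/(ωC) = 1650 Ω
Parallel: admittances add. Y = 1/R + 1/(jωL) + jωC
Y = (0.000103 − j0.000861) S
|Y| = 0.000868 S → |Z| = 1/|Y| = 1150 Ω, ∠Z = −∠Y = 83.2°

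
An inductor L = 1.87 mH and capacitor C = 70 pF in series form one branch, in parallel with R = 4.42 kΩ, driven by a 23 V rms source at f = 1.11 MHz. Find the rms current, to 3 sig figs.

5.61 mA

ω = 2πf = 6.974e+06 rad/s
X_L = ωL = 13000 Ω
X_C = 1/(ωC) = 2050 Ω
Branch 1: Z₁ = R = 4420 Ω
Branch 2 (series LC): Z₂ = j(X_L − X_C) = j11000 Ω
Parallel: Z = Z₁Z₂/(Z₁+Z₂), |Z| = 4100 Ω, ∠Z = 21.9°
I = V/|Z| = 23/4100 = 5.61 mA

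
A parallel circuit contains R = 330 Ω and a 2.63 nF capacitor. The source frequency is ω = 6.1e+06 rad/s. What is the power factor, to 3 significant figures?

X_C = 1/(ωC) = 62.3 Ω
Parallel: admittances add. Y = 1/R + jωC
Y = (0.00303 + j0.0160) S
|Y| = 0.0163 S → |Z| = 1/|Y| = 61.2 Ω, ∠Z = −∠Y = -79.3°
cos φ = cos(-79.3°) = 0.186

0.186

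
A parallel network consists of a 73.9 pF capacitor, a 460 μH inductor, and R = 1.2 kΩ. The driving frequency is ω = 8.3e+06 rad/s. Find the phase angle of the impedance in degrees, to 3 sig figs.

X_L = ωL = 3820 Ω
X_C = 1/(ωC) = 1630 Ω
Parallel: admittances add. Y = 1/R + 1/(jωL) + jωC
Y = (0.000833 + j0.000351) S
|Y| = 0.000904 S → |Z| = 1/|Y| = 1110 Ω, ∠Z = −∠Y = -22.9°

-22.9°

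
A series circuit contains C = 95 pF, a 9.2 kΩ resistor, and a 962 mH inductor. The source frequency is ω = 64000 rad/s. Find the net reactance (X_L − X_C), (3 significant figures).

-103000 Ω

X_L = ωL = 61600 Ω
X_C = 1/(ωC) = 164000 Ω
X = 61600 − 164000 = -103000 Ω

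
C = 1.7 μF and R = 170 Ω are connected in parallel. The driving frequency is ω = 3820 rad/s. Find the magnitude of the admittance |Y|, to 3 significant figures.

8.76 mS

X_C = 1/(ωC) = 154 Ω
Parallel: admittances add. Y = 1/R + jωC
Y = (0.00588 + j0.00649) S
|Y| = 0.00876 S → |Z| = 1/|Y| = 114 Ω, ∠Z = −∠Y = -47.8°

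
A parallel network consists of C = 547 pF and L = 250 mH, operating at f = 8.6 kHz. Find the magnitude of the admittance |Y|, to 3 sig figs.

ω = 2πf = 54040 rad/s
X_L = ωL = 13500 Ω
X_C = 1/(ωC) = 33800 Ω
Parallel: admittances add. Y = 1/(jωL) + jωC
Y = (0 − j4.45e-05) S
|Y| = 4.45e-05 S → |Z| = 1/|Y| = 22500 Ω, ∠Z = −∠Y = 90.0°

44.5 μS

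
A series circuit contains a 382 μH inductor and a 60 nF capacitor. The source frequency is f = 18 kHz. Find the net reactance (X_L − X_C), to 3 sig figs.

-104 Ω

ω = 2πf = 113100 rad/s
X_L = ωL = 43.2 Ω
X_C = 1/(ωC) = 147 Ω
X = 43.2 − 147 = -104 Ω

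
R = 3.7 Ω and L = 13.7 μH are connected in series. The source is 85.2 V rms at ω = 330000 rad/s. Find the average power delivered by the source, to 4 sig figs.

X_L = ωL = 4.521 Ω
Z = 3.700 + j4.521 Ω
|Z| = √(3.700² + 4.521²) = 5.842 Ω
∠Z = arctan(4.521/3.700) = 50.70°
I = V/|Z| = 14.58 A
P = VI cos φ = 85.2 × 14.58 × cos(50.70°) = 787.0 W

787.0 W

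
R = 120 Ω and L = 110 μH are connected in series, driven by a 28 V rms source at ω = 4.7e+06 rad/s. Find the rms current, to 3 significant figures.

X_L = ωL = 517 Ω
Z = 120 + j517 Ω
|Z| = √(120² + 517²) = 531 Ω
I = V/|Z| = 28/531 = 52.8 mA

52.8 mA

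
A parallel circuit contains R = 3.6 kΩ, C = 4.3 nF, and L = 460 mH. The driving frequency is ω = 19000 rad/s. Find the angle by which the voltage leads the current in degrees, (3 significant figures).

X_L = ωL = 8740 Ω
X_C = 1/(ωC) = 12200 Ω
Parallel: admittances add. Y = 1/R + 1/(jωL) + jωC
Y = (0.000278 − j3.27e-05) S
|Y| = 0.000280 S → |Z| = 1/|Y| = 3580 Ω, ∠Z = −∠Y = 6.72°

6.72°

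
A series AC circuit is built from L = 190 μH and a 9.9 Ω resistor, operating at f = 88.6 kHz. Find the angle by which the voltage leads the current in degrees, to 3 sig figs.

ω = 2πf = 556700 rad/s
X_L = ωL = 106 Ω
Z = 9.90 + j106 Ω
|Z| = √(9.90² + 106²) = 106 Ω
∠Z = arctan(106/9.90) = 84.7°

84.7°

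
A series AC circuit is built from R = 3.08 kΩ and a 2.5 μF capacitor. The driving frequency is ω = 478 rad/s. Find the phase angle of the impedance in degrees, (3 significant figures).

X_C = 1/(ωC) = 837 Ω
Z = 3080 − j837 Ω
|Z| = √(3080² + 837²) = 3190 Ω
∠Z = arctan(-837/3080) = -15.2°

-15.2°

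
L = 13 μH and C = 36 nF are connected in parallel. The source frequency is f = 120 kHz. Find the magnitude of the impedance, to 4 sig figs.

ω = 2πf = 754000 rad/s
X_L = ωL = 9.802 Ω
X_C = 1/(ωC) = 36.84 Ω
Parallel: admittances add. Y = 1/(jωL) + jωC
Y = (0 − j0.07488) S
|Y| = 0.07488 S → |Z| = 1/|Y| = 13.35 Ω, ∠Z = −∠Y = 90.00°

13.35 Ω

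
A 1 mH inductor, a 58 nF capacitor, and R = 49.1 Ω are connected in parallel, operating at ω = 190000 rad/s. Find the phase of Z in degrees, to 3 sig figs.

X_L = ωL = 190 Ω
X_C = 1/(ωC) = 90.7 Ω
Parallel: admittances add. Y = 1/R + 1/(jωL) + jωC
Y = (0.0204 + j0.00576) S
|Y| = 0.0212 S → |Z| = 1/|Y| = 47.2 Ω, ∠Z = −∠Y = -15.8°

-15.8°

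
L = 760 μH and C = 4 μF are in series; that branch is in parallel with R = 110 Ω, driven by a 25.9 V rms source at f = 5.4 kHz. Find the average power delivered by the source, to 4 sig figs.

6.098 W

ω = 2πf = 33930 rad/s
X_L = ωL = 25.79 Ω
X_C = 1/(ωC) = 7.368 Ω
Branch 1: Z₁ = R = 110.0 Ω
Branch 2 (series LC): Z₂ = j(X_L − X_C) = j18.42 Ω
Parallel: Z = Z₁Z₂/(Z₁+Z₂), |Z| = 18.17 Ω, ∠Z = 80.49°
I = V/|Z| = 1.426 A
P = VI cos φ = 25.9 × 1.426 × cos(80.49°) = 6.098 W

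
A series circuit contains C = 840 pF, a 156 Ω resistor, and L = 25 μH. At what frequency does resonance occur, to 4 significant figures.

1.098 MHz

ω₀ = 1/√(LC) = 1/√(2.5e-05 × 8.4e-10) = 6.901e+06 rad/s
f₀ = ω₀/(2π) = 1.098 MHz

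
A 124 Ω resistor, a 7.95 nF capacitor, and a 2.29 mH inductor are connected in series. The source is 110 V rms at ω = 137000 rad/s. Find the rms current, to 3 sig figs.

X_L = ωL = 314 Ω
X_C = 1/(ωC) = 918 Ω
Net reactance X = X_L − X_C = -604 Ω
Z = 124 − j604 Ω
|Z| = √(124² + 604²) = 617 Ω
I = V/|Z| = 110/617 = 178 mA

178 mA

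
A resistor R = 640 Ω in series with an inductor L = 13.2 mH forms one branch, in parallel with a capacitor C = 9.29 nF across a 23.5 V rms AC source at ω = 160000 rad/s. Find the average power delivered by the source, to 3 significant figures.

X_L = ωL = 2110 Ω
X_C = 1/(ωC) = 673 Ω
Branch 1 (R+jX_L): Z₁ = 640 + j2110 Ω, |Z₁| = 2210 Ω
Branch 2 (−jX_C): Z₂ = −j673 Ω
Parallel: Z = Z₁Z₂/(Z₁+Z₂), |Z| = 943 Ω, ∠Z = -82.9°
I = V/|Z| = 24.9 mA
P = VI cos φ = 23.5 × 0.0249 × cos(-82.9°) = 72.6 mW

72.6 mW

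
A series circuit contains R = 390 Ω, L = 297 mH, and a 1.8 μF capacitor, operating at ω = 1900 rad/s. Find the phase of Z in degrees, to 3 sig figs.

34.9°

X_L = ωL = 564 Ω
X_C = 1/(ωC) = 292 Ω
Net reactance X = X_L − X_C = 272 Ω
Z = 390 + j272 Ω
|Z| = √(390² + 272²) = 475 Ω
∠Z = arctan(272/390) = 34.9°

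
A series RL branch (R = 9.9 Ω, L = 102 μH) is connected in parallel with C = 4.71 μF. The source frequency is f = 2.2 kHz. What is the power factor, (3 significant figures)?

ω = 2πf = 13820 rad/s
X_L = ωL = 1.41 Ω
X_C = 1/(ωC) = 15.4 Ω
Branch 1 (R+jX_L): Z₁ = 9.90 + j1.41 Ω, |Z₁| = 10.0 Ω
Branch 2 (−jX_C): Z₂ = −j15.4 Ω
Parallel: Z = Z₁Z₂/(Z₁+Z₂), |Z| = 8.98 Ω, ∠Z = -27.3°
cos φ = cos(-27.3°) = 0.889

0.889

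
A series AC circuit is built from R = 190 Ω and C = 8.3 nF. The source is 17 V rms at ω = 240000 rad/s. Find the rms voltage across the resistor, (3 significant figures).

X_C = 1/(ωC) = 502 Ω
Z = 190 − j502 Ω
|Z| = √(190² + 502²) = 537 Ω
I = V/|Z| = 31.7 mA
V_R = I·|Z_R| = 0.0317 × 190 = 6.02 V

6.02 V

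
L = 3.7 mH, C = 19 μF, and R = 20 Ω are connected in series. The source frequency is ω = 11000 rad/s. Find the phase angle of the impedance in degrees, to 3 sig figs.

X_L = ωL = 40.7 Ω
X_C = 1/(ωC) = 4.78 Ω
Net reactance X = X_L − X_C = 35.9 Ω
Z = 20.0 + j35.9 Ω
|Z| = √(20.0² + 35.9²) = 41.1 Ω
∠Z = arctan(35.9/20.0) = 60.9°

60.9°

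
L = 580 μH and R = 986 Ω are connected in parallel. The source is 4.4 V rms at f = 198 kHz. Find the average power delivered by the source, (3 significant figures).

19.6 mW

ω = 2πf = 1.244e+06 rad/s
X_L = ωL = 722 Ω
Parallel: admittances add. Y = 1/R + 1/(jωL)
Y = (0.00101 − j0.00139) S
|Y| = 0.00172 S → |Z| = 1/|Y| = 582 Ω, ∠Z = −∠Y = 53.8°
I = V/|Z| = 7.56 mA
P = VI cos φ = 4.4 × 0.00756 × cos(53.8°) = 19.6 mW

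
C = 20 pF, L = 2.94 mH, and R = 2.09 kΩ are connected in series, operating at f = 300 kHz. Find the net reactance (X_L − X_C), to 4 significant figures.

ω = 2πf = 1.885e+06 rad/s
X_L = ωL = 5542 Ω
X_C = 1/(ωC) = 26530 Ω
X = 5542 − 26530 = -20980 Ω

-20980 Ω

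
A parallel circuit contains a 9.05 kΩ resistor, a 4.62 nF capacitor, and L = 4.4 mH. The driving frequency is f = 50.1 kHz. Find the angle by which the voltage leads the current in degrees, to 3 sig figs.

-81.4°

ω = 2πf = 314800 rad/s
X_L = ωL = 1390 Ω
X_C = 1/(ωC) = 688 Ω
Parallel: admittances add. Y = 1/R + 1/(jωL) + jωC
Y = (0.000110 + j0.000732) S
|Y| = 0.000741 S → |Z| = 1/|Y| = 1350 Ω, ∠Z = −∠Y = -81.4°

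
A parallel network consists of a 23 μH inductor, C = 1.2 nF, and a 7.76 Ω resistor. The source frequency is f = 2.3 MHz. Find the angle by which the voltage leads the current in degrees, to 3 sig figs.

ω = 2πf = 1.445e+07 rad/s
X_L = ωL = 332 Ω
X_C = 1/(ωC) = 57.7 Ω
Parallel: admittances add. Y = 1/R + 1/(jωL) + jωC
Y = (0.129 + j0.0143) S
|Y| = 0.130 S → |Z| = 1/|Y| = 7.71 Ω, ∠Z = −∠Y = -6.35°

-6.35°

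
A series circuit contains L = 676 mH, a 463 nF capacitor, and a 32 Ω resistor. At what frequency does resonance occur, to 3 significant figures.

ω₀ = 1/√(LC) = 1/√(0.676 × 4.63e-07) = 1787 rad/s
f₀ = ω₀/(2π) = 284 Hz

284 Hz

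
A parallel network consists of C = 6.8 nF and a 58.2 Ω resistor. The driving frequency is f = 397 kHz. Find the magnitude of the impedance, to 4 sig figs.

ω = 2πf = 2.494e+06 rad/s
X_C = 1/(ωC) = 58.96 Ω
Parallel: admittances add. Y = 1/R + jωC
Y = (0.01718 + j0.01696) S
|Y| = 0.02414 S → |Z| = 1/|Y| = 41.42 Ω, ∠Z = −∠Y = -44.63°

41.42 Ω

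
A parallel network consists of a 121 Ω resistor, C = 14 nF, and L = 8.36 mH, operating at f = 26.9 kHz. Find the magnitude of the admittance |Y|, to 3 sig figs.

ω = 2πf = 169000 rad/s
X_L = ωL = 1410 Ω
X_C = 1/(ωC) = 423 Ω
Parallel: admittances add. Y = 1/R + 1/(jωL) + jωC
Y = (0.00826 + j0.00166) S
|Y| = 0.00843 S → |Z| = 1/|Y| = 119 Ω, ∠Z = −∠Y = -11.3°

8.43 mS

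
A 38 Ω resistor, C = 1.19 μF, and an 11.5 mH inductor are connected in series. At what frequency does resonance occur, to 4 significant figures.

1.360 kHz

ω₀ = 1/√(LC) = 1/√(0.0115 × 1.19e-06) = 8548 rad/s
f₀ = ω₀/(2π) = 1.360 kHz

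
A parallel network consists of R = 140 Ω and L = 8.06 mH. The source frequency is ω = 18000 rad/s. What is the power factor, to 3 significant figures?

X_L = ωL = 145 Ω
Parallel: admittances add. Y = 1/R + 1/(jωL)
Y = (0.00714 − j0.00689) S
|Y| = 0.00993 S → |Z| = 1/|Y| = 101 Ω, ∠Z = −∠Y = 44.0°
cos φ = cos(44.0°) = 0.720

0.720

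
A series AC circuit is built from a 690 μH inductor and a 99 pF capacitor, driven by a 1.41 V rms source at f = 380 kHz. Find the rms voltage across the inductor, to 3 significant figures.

0.899 V

ω = 2πf = 2.388e+06 rad/s
X_L = ωL = 1650 Ω
X_C = 1/(ωC) = 4230 Ω
Net reactance X = X_L − X_C = -2580 Ω
Z = − j2580 Ω
|Z| = √(0² + 2580²) = 2580 Ω
I = V/|Z| = 546 μA
V_L = I·|Z_L| = 0.000546 × 1650 = 0.899 V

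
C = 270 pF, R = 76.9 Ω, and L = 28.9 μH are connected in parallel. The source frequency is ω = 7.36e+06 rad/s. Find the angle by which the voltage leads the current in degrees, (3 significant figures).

X_L = ωL = 213 Ω
X_C = 1/(ωC) = 503 Ω
Parallel: admittances add. Y = 1/R + 1/(jωL) + jωC
Y = (0.0130 − j0.00271) S
|Y| = 0.0133 S → |Z| = 1/|Y| = 75.3 Ω, ∠Z = −∠Y = 11.8°

11.8°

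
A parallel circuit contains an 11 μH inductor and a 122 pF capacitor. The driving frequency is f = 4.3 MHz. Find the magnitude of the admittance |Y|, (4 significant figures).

ω = 2πf = 2.702e+07 rad/s
X_L = ωL = 297.2 Ω
X_C = 1/(ωC) = 303.4 Ω
Parallel: admittances add. Y = 1/(jωL) + jωC
Y = (0 − j6.864e-05) S
|Y| = 6.864e-05 S → |Z| = 1/|Y| = 14570 Ω, ∠Z = −∠Y = 90.00°

68.64 μS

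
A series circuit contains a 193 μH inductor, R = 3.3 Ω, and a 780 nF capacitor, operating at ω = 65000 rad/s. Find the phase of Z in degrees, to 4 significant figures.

-65.31°

X_L = ωL = 12.54 Ω
X_C = 1/(ωC) = 19.72 Ω
Net reactance X = X_L − X_C = -7.179 Ω
Z = 3.300 − j7.179 Ω
|Z| = √(3.300² + 7.179²) = 7.901 Ω
∠Z = arctan(-7.179/3.300) = -65.31°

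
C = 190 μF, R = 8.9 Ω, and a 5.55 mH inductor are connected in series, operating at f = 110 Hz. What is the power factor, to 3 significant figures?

0.920

ω = 2πf = 691.2 rad/s
X_L = ωL = 3.84 Ω
X_C = 1/(ωC) = 7.62 Ω
Net reactance X = X_L − X_C = -3.78 Ω
Z = 8.90 − j3.78 Ω
|Z| = √(8.90² + 3.78²) = 9.67 Ω
∠Z = arctan(-3.78/8.90) = -23.0°
cos φ = cos(-23.0°) = 0.920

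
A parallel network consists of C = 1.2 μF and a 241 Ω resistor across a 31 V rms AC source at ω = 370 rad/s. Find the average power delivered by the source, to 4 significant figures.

X_C = 1/(ωC) = 2252 Ω
Parallel: admittances add. Y = 1/R + jωC
Y = (0.004149 + j0.0004440) S
|Y| = 0.004173 S → |Z| = 1/|Y| = 239.6 Ω, ∠Z = −∠Y = -6.108°
I = V/|Z| = 129.4 mA
P = VI cos φ = 31 × 0.1294 × cos(-6.108°) = 3.988 W

3.988 W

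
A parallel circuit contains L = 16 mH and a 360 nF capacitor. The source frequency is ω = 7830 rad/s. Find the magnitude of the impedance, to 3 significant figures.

X_L = ωL = 125 Ω
X_C = 1/(ωC) = 355 Ω
Parallel: admittances add. Y = 1/(jωL) + jωC
Y = (0 − j0.00516) S
|Y| = 0.00516 S → |Z| = 1/|Y| = 194 Ω, ∠Z = −∠Y = 90.0°

194 Ω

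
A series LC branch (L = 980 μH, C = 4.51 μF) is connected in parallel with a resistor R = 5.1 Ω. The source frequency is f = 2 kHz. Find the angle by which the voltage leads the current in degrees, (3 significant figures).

-43.7°

ω = 2πf = 12570 rad/s
X_L = ωL = 12.3 Ω
X_C = 1/(ωC) = 17.6 Ω
Branch 1: Z₁ = R = 5.10 Ω
Branch 2 (series LC): Z₂ = j(X_L − X_C) = −j5.33 Ω
Parallel: Z = Z₁Z₂/(Z₁+Z₂), |Z| = 3.68 Ω, ∠Z = -43.7°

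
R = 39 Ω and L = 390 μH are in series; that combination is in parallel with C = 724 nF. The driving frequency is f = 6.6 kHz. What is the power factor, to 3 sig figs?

ω = 2πf = 41470 rad/s
X_L = ωL = 16.2 Ω
X_C = 1/(ωC) = 33.3 Ω
Branch 1 (R+jX_L): Z₁ = 39.0 + j16.2 Ω, |Z₁| = 42.2 Ω
Branch 2 (−jX_C): Z₂ = −j33.3 Ω
Parallel: Z = Z₁Z₂/(Z₁+Z₂), |Z| = 33.0 Ω, ∠Z = -43.8°
cos φ = cos(-43.8°) = 0.722

0.722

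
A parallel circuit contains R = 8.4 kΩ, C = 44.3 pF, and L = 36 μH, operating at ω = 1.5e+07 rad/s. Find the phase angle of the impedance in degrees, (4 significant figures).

X_L = ωL = 540.0 Ω
X_C = 1/(ωC) = 1505 Ω
Parallel: admittances add. Y = 1/R + 1/(jωL) + jωC
Y = (0.0001190 − j0.001187) S
|Y| = 0.001193 S → |Z| = 1/|Y| = 838.0 Ω, ∠Z = −∠Y = 84.27°

84.27°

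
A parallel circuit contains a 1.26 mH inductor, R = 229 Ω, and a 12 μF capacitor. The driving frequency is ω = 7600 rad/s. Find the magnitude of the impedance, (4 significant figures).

X_L = ωL = 9.576 Ω
X_C = 1/(ωC) = 10.96 Ω
Parallel: admittances add. Y = 1/R + 1/(jωL) + jωC
Y = (0.004367 − j0.01323) S
|Y| = 0.01393 S → |Z| = 1/|Y| = 71.79 Ω, ∠Z = −∠Y = 71.73°

71.79 Ω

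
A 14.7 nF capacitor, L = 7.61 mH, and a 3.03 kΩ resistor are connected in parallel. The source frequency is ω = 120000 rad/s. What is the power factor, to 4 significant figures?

X_L = ωL = 913.2 Ω
X_C = 1/(ωC) = 566.9 Ω
Parallel: admittances add. Y = 1/R + 1/(jωL) + jωC
Y = (0.0003300 + j0.0006689) S
|Y| = 0.0007459 S → |Z| = 1/|Y| = 1341 Ω, ∠Z = −∠Y = -63.74°
cos φ = cos(-63.74°) = 0.4424

0.4424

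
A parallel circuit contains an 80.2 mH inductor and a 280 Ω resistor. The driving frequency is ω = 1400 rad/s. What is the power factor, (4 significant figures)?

0.3722

X_L = ωL = 112.3 Ω
Parallel: admittances add. Y = 1/R + 1/(jωL)
Y = (0.003571 − j0.008906) S
|Y| = 0.009596 S → |Z| = 1/|Y| = 104.2 Ω, ∠Z = −∠Y = 68.15°
cos φ = cos(68.15°) = 0.3722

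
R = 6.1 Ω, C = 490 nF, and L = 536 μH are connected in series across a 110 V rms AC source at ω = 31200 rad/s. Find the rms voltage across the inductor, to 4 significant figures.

X_L = ωL = 16.72 Ω
X_C = 1/(ωC) = 65.41 Ω
Net reactance X = X_L − X_C = -48.69 Ω
Z = 6.100 − j48.69 Ω
|Z| = √(6.100² + 48.69²) = 49.07 Ω
I = V/|Z| = 2.242 A
V_L = I·|Z_L| = 2.242 × 16.72 = 37.49 V

37.49 V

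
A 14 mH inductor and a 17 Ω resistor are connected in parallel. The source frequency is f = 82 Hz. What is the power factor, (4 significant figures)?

ω = 2πf = 515.2 rad/s
X_L = ωL = 7.213 Ω
Parallel: admittances add. Y = 1/R + 1/(jωL)
Y = (0.05882 − j0.1386) S
|Y| = 0.1506 S → |Z| = 1/|Y| = 6.640 Ω, ∠Z = −∠Y = 67.01°
cos φ = cos(67.01°) = 0.3906

0.3906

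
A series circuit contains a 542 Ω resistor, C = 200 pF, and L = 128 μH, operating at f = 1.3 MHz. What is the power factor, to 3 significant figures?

0.781

ω = 2πf = 8.168e+06 rad/s
X_L = ωL = 1050 Ω
X_C = 1/(ωC) = 612 Ω
Net reactance X = X_L − X_C = 433 Ω
Z = 542 + j433 Ω
|Z| = √(542² + 433²) = 694 Ω
∠Z = arctan(433/542) = 38.6°
cos φ = cos(38.6°) = 0.781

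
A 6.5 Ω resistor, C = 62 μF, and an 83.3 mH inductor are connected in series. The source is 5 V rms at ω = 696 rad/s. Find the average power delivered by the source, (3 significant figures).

X_L = ωL = 58.0 Ω
X_C = 1/(ωC) = 23.2 Ω
Net reactance X = X_L − X_C = 34.8 Ω
Z = 6.50 + j34.8 Ω
|Z| = √(6.50² + 34.8²) = 35.4 Ω
∠Z = arctan(34.8/6.50) = 79.4°
I = V/|Z| = 141 mA
P = VI cos φ = 5 × 0.141 × cos(79.4°) = 130 mW

130 mW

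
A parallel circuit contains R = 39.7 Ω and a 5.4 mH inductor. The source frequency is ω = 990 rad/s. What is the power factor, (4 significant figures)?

X_L = ωL = 5.346 Ω
Parallel: admittances add. Y = 1/R + 1/(jωL)
Y = (0.02519 − j0.1871) S
|Y| = 0.1887 S → |Z| = 1/|Y| = 5.298 Ω, ∠Z = −∠Y = 82.33°
cos φ = cos(82.33°) = 0.1335

0.1335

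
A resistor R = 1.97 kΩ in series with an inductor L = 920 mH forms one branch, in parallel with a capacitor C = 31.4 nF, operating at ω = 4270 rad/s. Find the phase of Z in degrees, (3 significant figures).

X_L = ωL = 3930 Ω
X_C = 1/(ωC) = 7460 Ω
Branch 1 (R+jX_L): Z₁ = 1970 + j3930 Ω, |Z₁| = 4390 Ω
Branch 2 (−jX_C): Z₂ = −j7460 Ω
Parallel: Z = Z₁Z₂/(Z₁+Z₂), |Z| = 8110 Ω, ∠Z = 34.2°

34.2°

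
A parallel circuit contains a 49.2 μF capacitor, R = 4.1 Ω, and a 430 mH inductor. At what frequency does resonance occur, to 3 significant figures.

ω₀ = 1/√(LC) = 1/√(0.43 × 4.92e-05) = 217.4 rad/s
f₀ = ω₀/(2π) = 34.6 Hz

34.6 Hz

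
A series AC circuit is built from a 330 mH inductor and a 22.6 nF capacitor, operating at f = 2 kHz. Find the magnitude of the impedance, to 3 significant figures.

626 Ω

ω = 2πf = 12570 rad/s
X_L = ωL = 4150 Ω
X_C = 1/(ωC) = 3520 Ω
Net reactance X = X_L − X_C = 626 Ω
Z = j626 Ω
|Z| = √(0² + 626²) = 626 Ω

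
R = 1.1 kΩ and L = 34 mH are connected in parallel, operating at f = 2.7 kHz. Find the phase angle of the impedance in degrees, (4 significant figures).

ω = 2πf = 16960 rad/s
X_L = ωL = 576.8 Ω
Parallel: admittances add. Y = 1/R + 1/(jωL)
Y = (0.0009091 − j0.001734) S
|Y| = 0.001958 S → |Z| = 1/|Y| = 510.8 Ω, ∠Z = −∠Y = 62.33°

62.33°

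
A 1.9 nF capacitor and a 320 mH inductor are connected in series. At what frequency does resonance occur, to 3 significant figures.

ω₀ = 1/√(LC) = 1/√(0.32 × 1.9e-09) = 40560 rad/s
f₀ = ω₀/(2π) = 6.45 kHz

6.45 kHz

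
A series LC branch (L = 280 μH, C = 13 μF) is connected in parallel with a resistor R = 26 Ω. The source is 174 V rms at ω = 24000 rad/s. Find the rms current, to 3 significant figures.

50.0 A

X_L = ωL = 6.72 Ω
X_C = 1/(ωC) = 3.21 Ω
Branch 1: Z₁ = R = 26.0 Ω
Branch 2 (series LC): Z₂ = j(X_L − X_C) = j3.51 Ω
Parallel: Z = Z₁Z₂/(Z₁+Z₂), |Z| = 3.48 Ω, ∠Z = 82.3°
I = V/|Z| = 174/3.48 = 50.0 A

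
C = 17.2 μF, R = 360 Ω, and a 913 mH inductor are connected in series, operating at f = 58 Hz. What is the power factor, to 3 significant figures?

0.901

ω = 2πf = 364.4 rad/s
X_L = ωL = 333 Ω
X_C = 1/(ωC) = 160 Ω
Net reactance X = X_L − X_C = 173 Ω
Z = 360 + j173 Ω
|Z| = √(360² + 173²) = 399 Ω
∠Z = arctan(173/360) = 25.7°
cos φ = cos(25.7°) = 0.901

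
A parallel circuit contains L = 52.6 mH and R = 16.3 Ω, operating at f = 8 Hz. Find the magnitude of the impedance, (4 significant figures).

ω = 2πf = 50.27 rad/s
X_L = ωL = 2.644 Ω
Parallel: admittances add. Y = 1/R + 1/(jωL)
Y = (0.06135 − j0.3782) S
|Y| = 0.3832 S → |Z| = 1/|Y| = 2.610 Ω, ∠Z = −∠Y = 80.79°

2.610 Ω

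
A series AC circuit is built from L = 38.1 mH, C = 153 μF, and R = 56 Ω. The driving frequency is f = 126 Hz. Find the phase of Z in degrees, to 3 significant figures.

21.4°

ω = 2πf = 791.7 rad/s
X_L = ωL = 30.2 Ω
X_C = 1/(ωC) = 8.26 Ω
Net reactance X = X_L − X_C = 21.9 Ω
Z = 56.0 + j21.9 Ω
|Z| = √(56.0² + 21.9²) = 60.1 Ω
∠Z = arctan(21.9/56.0) = 21.4°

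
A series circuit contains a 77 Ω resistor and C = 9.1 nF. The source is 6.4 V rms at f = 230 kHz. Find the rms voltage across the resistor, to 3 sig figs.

4.55 V

ω = 2πf = 1.445e+06 rad/s
X_C = 1/(ωC) = 76.0 Ω
Z = 77.0 − j76.0 Ω
|Z| = √(77.0² + 76.0²) = 108 Ω
I = V/|Z| = 59.1 mA
V_R = I·|Z_R| = 0.0591 × 77.0 = 4.55 V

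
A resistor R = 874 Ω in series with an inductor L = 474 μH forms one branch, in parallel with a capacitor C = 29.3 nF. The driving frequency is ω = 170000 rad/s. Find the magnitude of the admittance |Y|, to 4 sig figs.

X_L = ωL = 80.58 Ω
X_C = 1/(ωC) = 200.8 Ω
Branch 1 (R+jX_L): Z₁ = 874.0 + j80.58 Ω, |Z₁| = 877.7 Ω
Branch 2 (−jX_C): Z₂ = −j200.8 Ω
Parallel: Z = Z₁Z₂/(Z₁+Z₂), |Z| = 199.7 Ω, ∠Z = -76.90°
|Y| = 1/|Z| = 5.007 mS

5.007 mS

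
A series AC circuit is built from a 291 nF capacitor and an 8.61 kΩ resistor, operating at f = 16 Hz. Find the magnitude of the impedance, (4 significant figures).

35250 Ω

ω = 2πf = 100.5 rad/s
X_C = 1/(ωC) = 34180 Ω
Z = 8610 − j34180 Ω
|Z| = √(8610² + 34180²) = 35250 Ω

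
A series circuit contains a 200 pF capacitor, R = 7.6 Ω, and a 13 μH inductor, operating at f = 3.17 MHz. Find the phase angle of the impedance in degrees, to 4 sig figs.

ω = 2πf = 1.992e+07 rad/s
X_L = ωL = 258.9 Ω
X_C = 1/(ωC) = 251.0 Ω
Net reactance X = X_L − X_C = 7.897 Ω
Z = 7.600 + j7.897 Ω
|Z| = √(7.600² + 7.897²) = 10.96 Ω
∠Z = arctan(7.897/7.600) = 46.10°

46.10°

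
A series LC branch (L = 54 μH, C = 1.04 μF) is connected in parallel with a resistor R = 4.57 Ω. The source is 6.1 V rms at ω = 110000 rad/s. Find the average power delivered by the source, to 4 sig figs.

8.142 W

X_L = ωL = 5.940 Ω
X_C = 1/(ωC) = 8.741 Ω
Branch 1: Z₁ = R = 4.570 Ω
Branch 2 (series LC): Z₂ = j(X_L − X_C) = −j2.801 Ω
Parallel: Z = Z₁Z₂/(Z₁+Z₂), |Z| = 2.388 Ω, ∠Z = -58.49°
I = V/|Z| = 2.554 A
P = VI cos φ = 6.1 × 2.554 × cos(-58.49°) = 8.142 W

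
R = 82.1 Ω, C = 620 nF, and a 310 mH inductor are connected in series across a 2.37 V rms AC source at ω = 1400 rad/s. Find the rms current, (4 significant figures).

X_L = ωL = 434.0 Ω
X_C = 1/(ωC) = 1152 Ω
Net reactance X = X_L − X_C = -718.1 Ω
Z = 82.10 − j718.1 Ω
|Z| = √(82.10² + 718.1²) = 722.8 Ω
I = V/|Z| = 2.37/722.8 = 3.279 mA

3.279 mA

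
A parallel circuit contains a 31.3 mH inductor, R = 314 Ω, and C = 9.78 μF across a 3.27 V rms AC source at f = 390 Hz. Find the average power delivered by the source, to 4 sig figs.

34.05 mW

ω = 2πf = 2450 rad/s
X_L = ωL = 76.70 Ω
X_C = 1/(ωC) = 41.73 Ω
Parallel: admittances add. Y = 1/R + 1/(jωL) + jωC
Y = (0.003185 + j0.01093) S
|Y| = 0.01138 S → |Z| = 1/|Y| = 87.86 Ω, ∠Z = −∠Y = -73.75°
I = V/|Z| = 37.22 mA
P = VI cos φ = 3.27 × 0.03722 × cos(-73.75°) = 34.05 mW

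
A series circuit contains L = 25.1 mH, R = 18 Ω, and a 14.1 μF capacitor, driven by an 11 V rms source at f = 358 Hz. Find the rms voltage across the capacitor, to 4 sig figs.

11.28 V

ω = 2πf = 2249 rad/s
X_L = ωL = 56.46 Ω
X_C = 1/(ωC) = 31.53 Ω
Net reactance X = X_L − X_C = 24.93 Ω
Z = 18.00 + j24.93 Ω
|Z| = √(18.00² + 24.93²) = 30.75 Ω
I = V/|Z| = 357.7 mA
V_C = I·|Z_C| = 0.3577 × 31.53 = 11.28 V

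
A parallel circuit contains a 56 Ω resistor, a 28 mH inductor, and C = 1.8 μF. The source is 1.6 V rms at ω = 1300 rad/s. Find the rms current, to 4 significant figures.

X_L = ωL = 36.40 Ω
X_C = 1/(ωC) = 427.4 Ω
Parallel: admittances add. Y = 1/R + 1/(jωL) + jωC
Y = (0.01786 − j0.02513) S
|Y| = 0.03083 S → |Z| = 1/|Y| = 32.44 Ω, ∠Z = −∠Y = 54.61°
I = V/|Z| = 1.6/32.44 = 49.33 mA

49.33 mA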